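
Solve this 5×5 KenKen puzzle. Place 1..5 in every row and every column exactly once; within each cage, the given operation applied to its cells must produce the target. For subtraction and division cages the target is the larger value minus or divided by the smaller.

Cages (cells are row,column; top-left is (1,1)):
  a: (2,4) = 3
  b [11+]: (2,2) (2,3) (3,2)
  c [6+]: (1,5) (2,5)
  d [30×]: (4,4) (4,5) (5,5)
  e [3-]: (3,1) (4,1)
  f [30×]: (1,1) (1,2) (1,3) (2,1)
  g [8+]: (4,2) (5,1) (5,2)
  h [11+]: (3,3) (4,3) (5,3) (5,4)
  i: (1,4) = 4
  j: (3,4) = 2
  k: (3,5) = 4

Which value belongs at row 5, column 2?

4

Cage i is a single given cell; hence (1,4) = 4.
Cage a is given, which forces (2,4) = 3.
Cage j is a single given cell; hence (3,4) = 2.
Cage k is given, so (3,5) = 4.
Column 4 already has 2; hence (4,4) = 5.
5 is placed in column 4, which forces (5,4) = 1.
Cage b has sum 11; hence (3,2) = 5.
5 is placed in row 3; hence (3,1) = 1.
Row 3 already has 1, which forces (3,3) = 3.
The two cells of cage e must have difference 3, so (4,1) = 4.
4 is placed in row 4, leaving (4,3) = 2.
Row 4 now contains 2, so (4,5) = 3.
The 4 cells of cage h must have sum 11, which forces (5,3) = 5.
3 is placed in column 5, which forces (5,5) = 2.
Column 3 now contains 5; hence (1,3) = 1.
Row 1 already has 1; hence (1,5) = 5.
Cage b needs sum 11, which forces (2,2) = 2.
Column 3 now contains 5, which forces (2,3) = 4.
Column 5 now contains 5, leaving (2,5) = 1.
Row 4 now contains 3, leaving (4,2) = 1.
Row 5 already has 2, leaving (5,1) = 3.
The 3 cells of cage g must have sum 8, leaving (5,2) = 4.
Column 1 now contains 3; hence (1,1) = 2.
Column 2 already has 2, which forces (1,2) = 3.
Row 2 already has 2, which forces (2,1) = 5.
Filled in: 2 3 1 4 5 / 5 2 4 3 1 / 1 5 3 2 4 / 4 1 2 5 3 / 3 4 5 1 2.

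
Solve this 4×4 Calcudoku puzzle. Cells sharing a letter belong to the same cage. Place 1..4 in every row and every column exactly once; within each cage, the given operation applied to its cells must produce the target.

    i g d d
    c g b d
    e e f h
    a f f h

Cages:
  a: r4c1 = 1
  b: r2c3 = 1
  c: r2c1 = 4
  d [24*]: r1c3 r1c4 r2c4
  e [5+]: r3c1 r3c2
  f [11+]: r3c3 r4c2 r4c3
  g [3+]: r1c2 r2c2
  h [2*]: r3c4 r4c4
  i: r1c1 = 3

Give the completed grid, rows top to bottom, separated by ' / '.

3 1 2 4 / 4 2 1 3 / 2 3 4 1 / 1 4 3 2

Cage i is a single given cell; hence r1c1 = 3.
Cage c is given, leaving r2c1 = 4.
Cage b is given, so r2c3 = 1.
The 3 cells of cage f must have sum 11, so r3c3 = 4.
A is a freebie, which forces r4c1 = 1.
Cage f has sum 11; hence r4c2 = 4.
Cage f needs sum 11; hence r4c3 = 3.
Row 4 already has 1; hence r4c4 = 2.
Cage g needs two cells with sum 3, leaving r1c2 = 1.
4 is placed in column 3; hence r1c3 = 2.
Column 4 already has 2; hence r1c4 = 4.
Row 2 already has 1, leaving r2c2 = 2.
Column 4 already has 2, which forces r2c4 = 3.
Column 1 now contains 1, which forces r3c1 = 2.
Cage e needs two cells with sum 5, leaving r3c2 = 3.
Column 4 already has 2; hence r3c4 = 1.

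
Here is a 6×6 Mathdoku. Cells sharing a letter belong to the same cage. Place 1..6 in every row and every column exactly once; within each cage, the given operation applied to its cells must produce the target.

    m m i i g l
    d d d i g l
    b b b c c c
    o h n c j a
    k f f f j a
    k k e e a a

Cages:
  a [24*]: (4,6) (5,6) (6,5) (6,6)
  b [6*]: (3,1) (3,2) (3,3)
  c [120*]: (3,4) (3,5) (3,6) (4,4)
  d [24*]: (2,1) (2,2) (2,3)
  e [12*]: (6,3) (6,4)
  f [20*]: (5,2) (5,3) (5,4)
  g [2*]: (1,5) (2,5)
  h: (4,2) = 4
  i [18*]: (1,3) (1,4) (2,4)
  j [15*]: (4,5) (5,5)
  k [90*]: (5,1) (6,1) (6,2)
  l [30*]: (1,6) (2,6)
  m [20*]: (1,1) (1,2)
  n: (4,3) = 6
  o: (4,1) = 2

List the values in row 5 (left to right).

6 1 5 4 3 2

Cage o is given, which forces (4,1) = 2.
H is a freebie, so (4,2) = 4.
N is a freebie, so (4,3) = 6.
Cage m's pair has product 20; hence (1,1) = 4.
Column 2 already has 4, leaving (1,2) = 5.
Row 1 now contains 5; hence (1,6) = 6.
Column 6 now contains 6; hence (2,6) = 5.
Column 2 now contains 5, so (5,2) = 1.
Cage d needs product 24, which forces (2,3) = 4.
4 is placed in column 3, which forces (5,3) = 5.
Row 5 already has 5, leaving (5,4) = 4.
Row 5 already has 5, so (5,5) = 3.
Row 5 already has 3; hence (5,6) = 2.
Column 5 now contains 3, leaving (4,5) = 5.
Row 5 already has 3, which forces (5,1) = 6.
Cage k has product 90, so (6,1) = 5.
Cage k has product 90; hence (6,2) = 3.
The two cells of cage e must have product 12, which forces (6,3) = 2.
The two cells of cage e must have product 12, which forces (6,4) = 6.
Cage i has product 18, so (1,3) = 3.
Cage i needs product 18; hence (1,4) = 2.
Row 1 now contains 2, which forces (1,5) = 1.
Column 4 now contains 6, leaving (2,4) = 3.
Column 5 now contains 1, which forces (2,5) = 2.
Column 2 already has 3, so (3,2) = 2.
Column 3 now contains 3, which forces (3,3) = 1.
Cage c needs product 120, which forces (3,4) = 5.
Column 5 now contains 2, leaving (3,5) = 6.
The 4 cells of cage c must have product 120, which forces (3,6) = 4.
Column 4 now contains 3; hence (4,4) = 1.
Cage a has product 24; hence (4,6) = 3.
Column 5 now contains 1, leaving (6,5) = 4.
Column 6 already has 4, which forces (6,6) = 1.
3 is placed in row 2, which forces (2,1) = 1.
Row 2 now contains 2, so (2,2) = 6.
Row 3 now contains 1; hence (3,1) = 3.
Filled in: 4 5 3 2 1 6 / 1 6 4 3 2 5 / 3 2 1 5 6 4 / 2 4 6 1 5 3 / 6 1 5 4 3 2 / 5 3 2 6 4 1.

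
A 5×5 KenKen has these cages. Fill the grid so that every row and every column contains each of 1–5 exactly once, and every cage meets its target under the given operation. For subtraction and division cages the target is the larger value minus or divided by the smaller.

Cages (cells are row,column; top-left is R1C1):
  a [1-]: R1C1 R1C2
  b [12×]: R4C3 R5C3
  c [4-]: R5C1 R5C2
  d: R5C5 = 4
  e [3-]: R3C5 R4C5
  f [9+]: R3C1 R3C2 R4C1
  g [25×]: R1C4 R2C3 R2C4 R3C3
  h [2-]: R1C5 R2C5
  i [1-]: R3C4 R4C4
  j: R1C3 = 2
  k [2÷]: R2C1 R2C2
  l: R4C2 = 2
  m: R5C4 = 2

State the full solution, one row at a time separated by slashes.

Cage j is a single given cell, so R1C3 = 2.
L is a freebie, so R4C2 = 2.
Cage m is given, leaving R5C4 = 2.
Cage d is given; hence R5C5 = 4.
The two cells of cage k must have quotient 2, so R2C1 = 2.
Cage e needs two cells with difference 3, leaving R3C5 = 2.
Cage b's pair has product 12, leaving R4C3 = 4.
Cage e's pair has difference 3; hence R4C5 = 5.
Row 5 now contains 4, which forces R5C3 = 3.
The two cells of cage i must have difference 1; hence R3C4 = 4.
Row 4 now contains 5; hence R4C4 = 3.
Row 4 now contains 3, so R4C1 = 1.
Column 1 now contains 1, which forces R5C1 = 5.
Row 5 already has 5, which forces R5C2 = 1.
Column 2 now contains 1; hence R2C2 = 4.
Column 1 now contains 5, which forces R3C1 = 3.
Cage f has sum 9; hence R3C2 = 5.
Row 3 already has 5; hence R3C3 = 1.
Column 1 now contains 3, leaving R1C1 = 4.
Column 2 already has 5, which forces R1C2 = 3.
The 4 cells of cage g must have product 25, which forces R1C4 = 5.
Row 1 already has 3, leaving R1C5 = 1.
Column 3 now contains 1, leaving R2C3 = 5.
Cage g has product 25, which forces R2C4 = 1.
Column 5 now contains 1, so R2C5 = 3.

4 3 2 5 1 / 2 4 5 1 3 / 3 5 1 4 2 / 1 2 4 3 5 / 5 1 3 2 4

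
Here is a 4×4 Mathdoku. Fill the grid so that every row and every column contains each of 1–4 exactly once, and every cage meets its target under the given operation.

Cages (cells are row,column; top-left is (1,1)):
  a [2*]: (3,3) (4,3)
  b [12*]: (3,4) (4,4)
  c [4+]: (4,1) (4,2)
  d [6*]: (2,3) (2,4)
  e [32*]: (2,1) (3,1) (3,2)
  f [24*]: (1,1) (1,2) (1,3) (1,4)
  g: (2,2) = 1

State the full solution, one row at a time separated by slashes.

3 2 4 1 / 4 1 3 2 / 2 4 1 3 / 1 3 2 4

Cage e has product 32, which forces (2,1) = 4.
Cage g is a single given cell, which forces (2,2) = 1.
Cage e needs product 32, leaving (3,1) = 2.
Cage e needs product 32, so (3,2) = 4.
2 is placed in row 3, leaving (3,3) = 1.
4 is placed in row 3; hence (3,4) = 3.
Column 2 already has 1, which forces (4,2) = 3.
Column 3 already has 1, which forces (4,3) = 2.
3 is placed in column 4, which forces (4,4) = 4.
The 4 cells of cage f must have product 24, so (1,1) = 3.
3 is placed in column 2, which forces (1,2) = 2.
Cage f has product 24, leaving (1,3) = 4.
The 4 cells of cage f must have product 24, which forces (1,4) = 1.
Column 3 already has 2, so (2,3) = 3.
3 is placed in column 4; hence (2,4) = 2.
Row 4 already has 3, which forces (4,1) = 1.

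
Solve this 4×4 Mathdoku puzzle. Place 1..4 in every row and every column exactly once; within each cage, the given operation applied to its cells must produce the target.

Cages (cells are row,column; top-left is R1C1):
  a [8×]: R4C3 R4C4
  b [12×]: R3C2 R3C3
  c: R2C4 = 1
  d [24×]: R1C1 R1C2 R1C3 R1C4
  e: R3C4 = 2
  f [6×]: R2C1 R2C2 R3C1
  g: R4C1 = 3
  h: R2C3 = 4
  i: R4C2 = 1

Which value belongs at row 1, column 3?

1

Cage h is given, leaving R2C3 = 4.
Cage c is given, so R2C4 = 1.
4 is placed in column 3; hence R3C3 = 3.
Cage e is a single given cell, which forces R3C4 = 2.
Cage g is a single given cell, which forces R4C1 = 3.
Cage i is a single given cell, which forces R4C2 = 1.
4 is placed in column 3, which forces R4C3 = 2.
Column 4 now contains 2, so R4C4 = 4.
2 is placed in column 3, so R1C3 = 1.
Column 4 now contains 4, leaving R1C4 = 3.
Column 1 already has 3; hence R2C1 = 2.
The 3 cells of cage f must have product 6, so R2C2 = 3.
Row 3 now contains 2; hence R3C1 = 1.
Row 3 now contains 3, so R3C2 = 4.
2 is placed in column 1; hence R1C1 = 4.
4 is placed in column 2, which forces R1C2 = 2.
Completed grid: 4 2 1 3 / 2 3 4 1 / 1 4 3 2 / 3 1 2 4.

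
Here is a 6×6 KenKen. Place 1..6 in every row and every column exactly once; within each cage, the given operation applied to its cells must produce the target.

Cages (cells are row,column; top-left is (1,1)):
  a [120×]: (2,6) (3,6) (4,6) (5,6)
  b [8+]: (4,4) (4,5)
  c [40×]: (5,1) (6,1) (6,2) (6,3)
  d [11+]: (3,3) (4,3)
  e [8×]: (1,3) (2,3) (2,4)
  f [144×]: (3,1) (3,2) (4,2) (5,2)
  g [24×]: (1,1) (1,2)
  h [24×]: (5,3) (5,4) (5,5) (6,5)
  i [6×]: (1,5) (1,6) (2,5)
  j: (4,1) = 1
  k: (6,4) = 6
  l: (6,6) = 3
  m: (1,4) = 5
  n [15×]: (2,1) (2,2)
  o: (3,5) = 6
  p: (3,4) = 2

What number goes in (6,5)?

Cage m is given, which forces (1,4) = 5.
P is a freebie, leaving (3,4) = 2.
O is a freebie, which forces (3,5) = 6.
Cage j is given, so (4,1) = 1.
Cage k is given, so (6,4) = 6.
Cage l is a single given cell, leaving (6,6) = 3.
Row 3 now contains 6, so (3,3) = 5.
Cage d's pair has sum 11; hence (4,3) = 6.
Column 4 now contains 6; hence (4,4) = 3.
Cage b needs two cells with sum 8, leaving (4,5) = 5.
Row 4 already has 5, which forces (4,6) = 4.
4 is placed in column 6, leaving (3,6) = 1.
Row 4 already has 6, so (4,2) = 2.
The 4 cells of cage f must have product 144, leaving (5,2) = 6.
Row 5 now contains 6, leaving (5,6) = 5.
Cage g's pair has product 24, which forces (1,1) = 6.
Column 2 now contains 6, which forces (1,2) = 4.
Column 6 already has 1; hence (1,6) = 2.
5 is placed in column 6, so (2,6) = 6.
Column 2 now contains 4, which forces (3,2) = 3.
2 is placed in row 1, leaving (1,3) = 1.
Row 1 already has 1, which forces (1,5) = 3.
Cage n needs two cells with product 15, leaving (2,1) = 3.
Column 2 now contains 3, leaving (2,2) = 5.
Cage e needs product 8, which forces (2,3) = 2.
Cage e needs product 8, which forces (2,4) = 4.
Column 5 now contains 3; hence (2,5) = 1.
3 is placed in row 3; hence (3,1) = 4.
4 is placed in column 1, so (5,1) = 2.
Column 4 now contains 4, so (5,4) = 1.
Row 5 already has 2, which forces (5,5) = 4.
Column 1 already has 2, which forces (6,1) = 5.
5 is placed in column 2, which forces (6,2) = 1.
Column 3 now contains 2, so (6,3) = 4.
Column 5 already has 4; hence (6,5) = 2.
4 is placed in row 5; hence (5,3) = 3.
The full grid is 6 4 1 5 3 2 / 3 5 2 4 1 6 / 4 3 5 2 6 1 / 1 2 6 3 5 4 / 2 6 3 1 4 5 / 5 1 4 6 2 3.

2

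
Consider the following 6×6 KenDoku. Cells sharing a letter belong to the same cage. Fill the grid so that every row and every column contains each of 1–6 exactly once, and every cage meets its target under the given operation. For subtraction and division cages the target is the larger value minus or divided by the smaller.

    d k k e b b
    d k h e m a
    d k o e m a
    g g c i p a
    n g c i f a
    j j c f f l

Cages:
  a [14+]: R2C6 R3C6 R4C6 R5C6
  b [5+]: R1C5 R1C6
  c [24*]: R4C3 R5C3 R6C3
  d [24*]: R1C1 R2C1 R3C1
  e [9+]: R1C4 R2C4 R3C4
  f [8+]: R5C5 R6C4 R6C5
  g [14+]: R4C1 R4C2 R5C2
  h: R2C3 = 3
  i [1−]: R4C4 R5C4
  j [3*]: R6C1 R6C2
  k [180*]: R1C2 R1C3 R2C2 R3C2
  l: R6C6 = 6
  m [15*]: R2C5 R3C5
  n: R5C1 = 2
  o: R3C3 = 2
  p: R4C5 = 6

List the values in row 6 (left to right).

Cage h is a single given cell, which forces R2C3 = 3.
Row 2 now contains 3, leaving R2C5 = 5.
Cage o is given; hence R3C3 = 2.
Column 5 now contains 5, so R3C5 = 3.
Cage p is given, which forces R4C5 = 6.
Cage n is a single given cell, so R5C1 = 2.
Cage l is a single given cell; hence R6C6 = 6.
Cage c needs product 24, which forces R5C3 = 6.
Cage k needs product 180, which forces R1C2 = 3.
6 is placed in column 3, leaving R1C3 = 5.
Cage k needs product 180, so R2C2 = 2.
2 is placed in row 2, so R2C6 = 4.
Cage k needs product 180, which forces R3C2 = 6.
Column 6 now contains 4, leaving R3C6 = 5.
Cage g has sum 14, so R4C1 = 5.
The 3 cells of cage g must have sum 14; hence R4C2 = 4.
4 is placed in row 4, leaving R4C3 = 1.
6 is placed in row 5, which forces R5C2 = 5.
5 is placed in column 6, so R5C6 = 3.
Column 2 already has 3, so R6C2 = 1.
Column 3 now contains 1, which forces R6C3 = 4.
Row 6 already has 4, leaving R6C5 = 2.
The 3 cells of cage e must have sum 9, which forces R1C4 = 2.
The two cells of cage b must have sum 5, so R1C5 = 4.
Column 6 now contains 4, which forces R1C6 = 1.
Cage e has sum 9; hence R2C4 = 6.
The 3 cells of cage e must have sum 9, leaving R3C4 = 1.
2 is placed in column 4; hence R4C4 = 3.
Column 6 now contains 3; hence R4C6 = 2.
Column 4 now contains 1, which forces R5C4 = 4.
Cage f needs sum 8, so R5C5 = 1.
Row 6 now contains 1, so R6C1 = 3.
Cage f has sum 8; hence R6C4 = 5.
Row 1 already has 1, so R1C1 = 6.
6 is placed in row 2, so R2C1 = 1.
Row 3 now contains 1, so R3C1 = 4.
The full grid is 6 3 5 2 4 1 / 1 2 3 6 5 4 / 4 6 2 1 3 5 / 5 4 1 3 6 2 / 2 5 6 4 1 3 / 3 1 4 5 2 6.

3 1 4 5 2 6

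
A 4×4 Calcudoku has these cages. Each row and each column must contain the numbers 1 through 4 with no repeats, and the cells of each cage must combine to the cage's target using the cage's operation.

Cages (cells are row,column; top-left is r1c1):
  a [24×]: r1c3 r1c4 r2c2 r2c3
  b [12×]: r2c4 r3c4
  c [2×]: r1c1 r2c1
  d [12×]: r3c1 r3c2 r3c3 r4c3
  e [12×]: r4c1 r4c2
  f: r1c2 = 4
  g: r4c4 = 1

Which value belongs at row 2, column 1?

Cage f is given, so r1c2 = 4.
4 is placed in column 2, leaving r4c2 = 3.
G is a freebie, which forces r4c4 = 1.
Cage a needs product 24, which forces r2c3 = 4.
Row 2 already has 4, which forces r2c4 = 3.
Column 4 already has 3, leaving r3c4 = 4.
Row 4 now contains 3, leaving r4c1 = 4.
Row 4 now contains 1, so r4c3 = 2.
Cage a has product 24, leaving r1c3 = 3.
Column 4 already has 3, leaving r1c4 = 2.
Cage a needs product 24, which forces r2c2 = 1.
Column 2 now contains 1, so r3c2 = 2.
Column 3 now contains 3, so r3c3 = 1.
Row 1 now contains 2, leaving r1c1 = 1.
1 is placed in row 2, leaving r2c1 = 2.
Row 3 already has 1, leaving r3c1 = 3.
Completed grid: 1 4 3 2 / 2 1 4 3 / 3 2 1 4 / 4 3 2 1.

2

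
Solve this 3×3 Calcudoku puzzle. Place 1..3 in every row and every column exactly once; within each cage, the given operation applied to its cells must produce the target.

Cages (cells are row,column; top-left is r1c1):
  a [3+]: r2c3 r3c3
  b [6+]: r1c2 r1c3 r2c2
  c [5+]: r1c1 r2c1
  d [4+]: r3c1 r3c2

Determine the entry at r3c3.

2

The only place for 2 in row 3 is r3c3.
2 is placed in column 3; hence r2c3 = 1.
Cage b has sum 6, which forces r1c2 = 1.
1 is placed in column 3, so r1c3 = 3.
Cage b needs sum 6, so r2c2 = 2.
Column 2 already has 1, so r3c2 = 3.
3 is placed in row 1, which forces r1c1 = 2.
Row 2 already has 2; hence r2c1 = 3.
3 is placed in row 3; hence r3c1 = 1.
Filled in: 2 1 3 / 3 2 1 / 1 3 2.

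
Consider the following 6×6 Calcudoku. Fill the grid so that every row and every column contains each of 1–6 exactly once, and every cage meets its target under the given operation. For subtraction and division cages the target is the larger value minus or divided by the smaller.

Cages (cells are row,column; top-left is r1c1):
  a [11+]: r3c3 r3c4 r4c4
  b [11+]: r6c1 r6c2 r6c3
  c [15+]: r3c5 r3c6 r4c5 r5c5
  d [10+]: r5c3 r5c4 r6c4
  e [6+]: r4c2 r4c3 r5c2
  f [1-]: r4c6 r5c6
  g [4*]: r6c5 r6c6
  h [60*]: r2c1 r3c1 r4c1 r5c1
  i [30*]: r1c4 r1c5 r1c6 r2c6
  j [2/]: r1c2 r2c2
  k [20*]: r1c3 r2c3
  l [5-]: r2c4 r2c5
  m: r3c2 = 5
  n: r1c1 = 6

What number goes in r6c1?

2

N is a freebie, leaving r1c1 = 6.
Cage m is given, so r3c2 = 5.
The only place for 2 in column 1 is r6c1.
Row 6 needs a 5, and only r6c4 is open for it.
In column 2, 6 can only go at r6c2, so r6c2 = 6.
Row 6 already has 6; hence r6c3 = 3.
In column 3, 6 can only go at r3c3, so r3c3 = 6.
Column 4 needs a 6, and only r2c4 is open for it.
6 is placed in row 2, leaving r2c5 = 1.
Column 5 already has 1, so r6c5 = 4.
4 is placed in row 6; hence r6c6 = 1.
Cage i needs product 30, leaving r1c4 = 1.
Cage c has sum 15; hence r3c6 = 4.
In row 3, 1 can only go at r3c1, so r3c1 = 1.
In column 4, 4 can only go at r5c4, so r5c4 = 4.
Cage d has sum 10, leaving r5c3 = 1.
Cage e needs sum 6, so r4c2 = 1.
1 is placed in column 3, so r4c3 = 2.
2 is placed in row 4, leaving r4c4 = 3.
3 is placed in row 4, leaving r4c5 = 6.
6 is placed in row 4, so r4c6 = 5.
Cage e needs sum 6, which forces r5c2 = 3.
Row 5 now contains 3, leaving r5c5 = 2.
Row 5 already has 2; hence r5c6 = 6.
Cage i needs product 30, so r1c5 = 5.
The 4 cells of cage h must have product 60, which forces r2c1 = 3.
Row 2 now contains 3; hence r2c6 = 2.
Column 4 now contains 3, which forces r3c4 = 2.
2 is placed in column 5, so r3c5 = 3.
Row 4 already has 5, so r4c1 = 4.
Row 5 now contains 3; hence r5c1 = 5.
The two cells of cage j must have quotient 2, which forces r1c2 = 2.
5 is placed in row 1, which forces r1c3 = 4.
Column 6 now contains 2, so r1c6 = 3.
Row 2 already has 2, leaving r2c2 = 4.
Cage k's pair has product 20, so r2c3 = 5.
The full grid is 6 2 4 1 5 3 / 3 4 5 6 1 2 / 1 5 6 2 3 4 / 4 1 2 3 6 5 / 5 3 1 4 2 6 / 2 6 3 5 4 1.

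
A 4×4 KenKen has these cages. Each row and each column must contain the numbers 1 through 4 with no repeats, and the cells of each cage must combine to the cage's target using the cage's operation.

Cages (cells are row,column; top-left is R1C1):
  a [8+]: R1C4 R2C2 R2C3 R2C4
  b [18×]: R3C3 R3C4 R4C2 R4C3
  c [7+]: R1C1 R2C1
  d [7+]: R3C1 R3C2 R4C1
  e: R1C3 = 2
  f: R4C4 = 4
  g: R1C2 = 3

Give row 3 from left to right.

Cage g is given, which forces R1C2 = 3.
Cage e is given, which forces R1C3 = 2.
2 is placed in row 1; hence R1C4 = 1.
Cage f is a single given cell, leaving R4C4 = 4.
Row 1 now contains 3, leaving R1C1 = 4.
Cage c needs two cells with sum 7, so R2C1 = 3.
The 4 cells of cage a must have sum 8, leaving R2C4 = 2.
Cage b has product 18, which forces R3C3 = 1.
Cage b needs product 18; hence R3C4 = 3.
Cage b needs product 18, which forces R4C2 = 2.
Cage b has product 18, so R4C3 = 3.
Cage a needs sum 8, leaving R2C2 = 1.
Column 3 already has 1, leaving R2C3 = 4.
Row 3 now contains 1, so R3C1 = 2.
Column 2 already has 2, which forces R3C2 = 4.
Row 4 already has 2; hence R4C1 = 1.
Filled in: 4 3 2 1 / 3 1 4 2 / 2 4 1 3 / 1 2 3 4.

2 4 1 3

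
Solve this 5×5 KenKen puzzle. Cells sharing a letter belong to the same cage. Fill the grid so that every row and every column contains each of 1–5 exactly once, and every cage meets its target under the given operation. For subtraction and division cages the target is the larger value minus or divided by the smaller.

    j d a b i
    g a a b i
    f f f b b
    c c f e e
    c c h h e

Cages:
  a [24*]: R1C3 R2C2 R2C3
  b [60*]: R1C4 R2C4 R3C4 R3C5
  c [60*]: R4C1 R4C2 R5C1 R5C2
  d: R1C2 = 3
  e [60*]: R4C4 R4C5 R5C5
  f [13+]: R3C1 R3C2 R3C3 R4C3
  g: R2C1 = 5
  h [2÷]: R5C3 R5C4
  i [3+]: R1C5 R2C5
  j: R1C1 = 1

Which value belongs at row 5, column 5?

4

J is a freebie, leaving R1C1 = 1.
Cage d is a single given cell, so R1C2 = 3.
Row 1 now contains 1; hence R1C5 = 2.
Cage g is given; hence R2C1 = 5.
Column 5 now contains 2, which forces R2C5 = 1.
Row 1 already has 2, so R1C3 = 4.
4 is placed in row 1; hence R1C4 = 5.
The 3 cells of cage a must have product 24, which forces R2C2 = 2.
The 3 cells of cage a must have product 24, leaving R2C3 = 3.
3 is placed in row 2; hence R2C4 = 4.
Cage b needs product 60, leaving R3C4 = 1.
Column 4 now contains 4, so R4C4 = 3.
1 is placed in column 4, leaving R5C4 = 2.
The 4 cells of cage f must have sum 13; hence R3C2 = 4.
The 4 cells of cage f must have sum 13, which forces R3C3 = 5.
Cage b needs product 60, leaving R3C5 = 3.
Cage c has product 60, so R4C1 = 4.
Row 4 now contains 4, which forces R4C5 = 5.
Cage c has product 60; hence R5C1 = 3.
Row 5 already has 2; hence R5C3 = 1.
5 is placed in column 5; hence R5C5 = 4.
Row 3 already has 3, leaving R3C1 = 2.
Row 4 already has 5, so R4C2 = 1.
Column 3 now contains 1, so R4C3 = 2.
Row 5 now contains 1; hence R5C2 = 5.
Filled in: 1 3 4 5 2 / 5 2 3 4 1 / 2 4 5 1 3 / 4 1 2 3 5 / 3 5 1 2 4.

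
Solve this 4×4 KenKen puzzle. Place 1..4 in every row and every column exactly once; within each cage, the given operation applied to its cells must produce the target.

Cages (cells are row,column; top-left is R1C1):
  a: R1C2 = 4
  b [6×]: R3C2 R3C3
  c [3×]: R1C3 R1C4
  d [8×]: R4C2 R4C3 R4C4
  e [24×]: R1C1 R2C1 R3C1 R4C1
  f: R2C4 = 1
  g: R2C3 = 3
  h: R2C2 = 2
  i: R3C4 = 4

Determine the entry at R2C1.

4

Cage a is a single given cell, so R1C2 = 4.
Cage h is given, which forces R2C2 = 2.
G is a freebie; hence R2C3 = 3.
F is a freebie, leaving R2C4 = 1.
2 is placed in column 2; hence R3C2 = 3.
Column 3 already has 3; hence R3C3 = 2.
I is a freebie, so R3C4 = 4.
2 is placed in column 2, so R4C2 = 1.
Row 4 now contains 1, which forces R4C3 = 4.
4 is placed in column 4, so R4C4 = 2.
The 4 cells of cage e must have product 24, which forces R1C1 = 2.
Column 3 already has 3, leaving R1C3 = 1.
Column 4 now contains 1, leaving R1C4 = 3.
1 is placed in row 2, leaving R2C1 = 4.
4 is placed in row 3, which forces R3C1 = 1.
Row 4 now contains 2, which forces R4C1 = 3.
The full grid is 2 4 1 3 / 4 2 3 1 / 1 3 2 4 / 3 1 4 2.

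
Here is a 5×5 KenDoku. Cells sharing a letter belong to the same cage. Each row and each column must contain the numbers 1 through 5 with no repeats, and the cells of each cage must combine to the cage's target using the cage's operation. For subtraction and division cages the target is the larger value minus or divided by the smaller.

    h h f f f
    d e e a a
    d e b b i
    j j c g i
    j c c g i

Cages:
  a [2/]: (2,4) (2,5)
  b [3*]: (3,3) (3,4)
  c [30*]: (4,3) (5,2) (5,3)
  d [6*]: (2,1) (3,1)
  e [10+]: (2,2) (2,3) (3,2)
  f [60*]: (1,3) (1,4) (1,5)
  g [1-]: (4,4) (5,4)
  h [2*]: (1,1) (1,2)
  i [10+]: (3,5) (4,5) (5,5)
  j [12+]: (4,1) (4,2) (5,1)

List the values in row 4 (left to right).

5 3 2 1 4

The only place for 1 in column 1 is (1,1).
Row 1 already has 1, leaving (1,2) = 2.
Cage d needs two cells with product 6; hence (2,1) = 3.
The pair (3,3)/(3,4) in row 3 holds {1, 3}, leaving (3,1) = 2.
Cage j needs sum 12, which forces (4,2) = 3.
Column 2 already has 3; hence (5,2) = 5.
The 3 cells of cage e must have sum 10, leaving (2,2) = 1.
Cage e has sum 10, which forces (2,3) = 5.
5 is placed in column 2, which forces (3,2) = 4.
4 is placed in row 3, so (3,5) = 5.
Cage j needs sum 12; hence (4,1) = 5.
Cage c has product 30, leaving (4,3) = 2.
5 is placed in row 5, leaving (5,1) = 4.
Cage c has product 30; hence (5,3) = 3.
Row 5 already has 3, which forces (5,5) = 1.
Column 3 already has 3, leaving (1,3) = 4.
The 3 cells of cage f must have product 60, leaving (1,4) = 5.
Cage f needs product 60, so (1,5) = 3.
Column 3 already has 3; hence (3,3) = 1.
Cage b's pair has product 3, leaving (3,4) = 3.
The two cells of cage g must have difference 1, which forces (4,4) = 1.
1 is placed in column 5; hence (4,5) = 4.
Row 5 now contains 1; hence (5,4) = 2.
2 is placed in column 4; hence (2,4) = 4.
Column 5 already has 4; hence (2,5) = 2.
The full grid is 1 2 4 5 3 / 3 1 5 4 2 / 2 4 1 3 5 / 5 3 2 1 4 / 4 5 3 2 1.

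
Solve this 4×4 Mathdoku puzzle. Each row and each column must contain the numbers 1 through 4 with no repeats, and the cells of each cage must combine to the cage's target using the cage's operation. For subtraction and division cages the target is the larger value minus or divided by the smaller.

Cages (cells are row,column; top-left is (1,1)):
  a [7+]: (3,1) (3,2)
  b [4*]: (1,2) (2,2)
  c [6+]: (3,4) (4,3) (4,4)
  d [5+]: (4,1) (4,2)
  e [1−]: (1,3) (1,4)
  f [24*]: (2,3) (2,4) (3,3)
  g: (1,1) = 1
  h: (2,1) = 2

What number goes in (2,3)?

4

Cage g is given, so (1,1) = 1.
Row 1 now contains 1; hence (1,2) = 4.
Cage h is a single given cell, which forces (2,1) = 2.
Column 2 now contains 4, so (2,2) = 1.
Column 2 now contains 4, so (3,2) = 3.
Column 2 now contains 3; hence (4,2) = 2.
Row 3 now contains 3, leaving (3,1) = 4.
Cage f needs product 24, leaving (3,3) = 2.
2 is placed in row 3; hence (3,4) = 1.
Cage d's pair has sum 5, so (4,1) = 3.
3 is placed in row 4, leaving (4,3) = 1.
3 is placed in row 4, leaving (4,4) = 4.
Column 3 already has 2, so (1,3) = 3.
The two cells of cage e must have difference 1; hence (1,4) = 2.
The 3 cells of cage f must have product 24; hence (2,3) = 4.
Column 4 now contains 4, leaving (2,4) = 3.
Completed grid: 1 4 3 2 / 2 1 4 3 / 4 3 2 1 / 3 2 1 4.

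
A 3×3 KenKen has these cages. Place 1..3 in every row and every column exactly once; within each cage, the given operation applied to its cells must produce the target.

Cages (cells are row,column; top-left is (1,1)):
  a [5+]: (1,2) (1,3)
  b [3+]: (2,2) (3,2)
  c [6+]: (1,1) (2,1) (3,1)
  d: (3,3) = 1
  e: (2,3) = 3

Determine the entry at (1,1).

1

E is a freebie, so (2,3) = 3.
Cage d is a single given cell, so (3,3) = 1.
Cage a's pair has sum 5, leaving (1,2) = 3.
3 is placed in column 3, so (1,3) = 2.
Cage b's pair has sum 3, so (2,2) = 1.
Row 3 now contains 1; hence (3,2) = 2.
Row 1 now contains 2, which forces (1,1) = 1.
Row 2 now contains 1, which forces (2,1) = 2.
Row 3 now contains 2, which forces (3,1) = 3.
Filled in: 1 3 2 / 2 1 3 / 3 2 1.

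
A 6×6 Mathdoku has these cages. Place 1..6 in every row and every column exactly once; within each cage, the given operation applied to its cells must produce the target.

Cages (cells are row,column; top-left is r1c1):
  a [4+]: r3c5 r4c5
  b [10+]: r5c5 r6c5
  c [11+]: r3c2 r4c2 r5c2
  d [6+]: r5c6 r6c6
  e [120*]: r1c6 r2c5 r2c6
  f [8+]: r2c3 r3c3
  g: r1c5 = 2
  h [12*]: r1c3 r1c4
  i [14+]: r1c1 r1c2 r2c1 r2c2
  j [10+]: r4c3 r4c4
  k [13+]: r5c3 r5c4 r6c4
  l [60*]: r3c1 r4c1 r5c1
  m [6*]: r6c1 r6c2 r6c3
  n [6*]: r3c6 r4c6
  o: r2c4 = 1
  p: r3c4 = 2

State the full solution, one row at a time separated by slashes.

G is a freebie; hence r1c5 = 2.
O is a freebie, which forces r2c4 = 1.
Cage p is given, so r3c4 = 2.
Column 3 needs a 1, and only r6c3 is open for it.
Column 1 needs a 1, and only r1c1 is open for it.
In column 5, 5 can only go at r2c5, so r2c5 = 5.
Row 1 needs a 5, and only r1c2 is open for it.
Row 1 needs a 6, and only r1c6 is open for it.
Column 6 already has 6, which forces r2c6 = 4.
Cage n's pair has product 6, so r3c6 = 3.
The two cells of cage n must have product 6; hence r4c6 = 2.
Column 6 already has 2, leaving r5c6 = 1.
Column 6 already has 2, leaving r6c6 = 5.
Row 3 now contains 3, so r3c5 = 1.
The two cells of cage a must have sum 4, leaving r4c5 = 3.
The 3 cells of cage c must have sum 11, so r4c2 = 1.
The only place for 3 in row 2 is r2c3.
Column 3 now contains 3; hence r1c3 = 4.
The two cells of cage h must have product 12, so r1c4 = 3.
Cage f needs two cells with sum 8, which forces r3c3 = 5.
4 is placed in column 3, so r4c3 = 6.
6 is placed in row 4, so r4c4 = 4.
Column 3 already has 6, which forces r5c3 = 2.
Column 4 now contains 4, leaving r6c4 = 6.
Row 6 now contains 6, which forces r6c5 = 4.
Cage l has product 60; hence r3c1 = 4.
Row 3 now contains 4, so r3c2 = 6.
4 is placed in row 4, leaving r4c1 = 5.
Row 5 now contains 2, which forces r5c1 = 3.
Column 2 now contains 6, which forces r5c2 = 4.
6 is placed in column 4, which forces r5c4 = 5.
Column 5 already has 4, leaving r5c5 = 6.
Column 1 already has 3, which forces r6c1 = 2.
Row 6 now contains 2; hence r6c2 = 3.
2 is placed in column 1; hence r2c1 = 6.
Column 2 now contains 6, leaving r2c2 = 2.

1 5 4 3 2 6 / 6 2 3 1 5 4 / 4 6 5 2 1 3 / 5 1 6 4 3 2 / 3 4 2 5 6 1 / 2 3 1 6 4 5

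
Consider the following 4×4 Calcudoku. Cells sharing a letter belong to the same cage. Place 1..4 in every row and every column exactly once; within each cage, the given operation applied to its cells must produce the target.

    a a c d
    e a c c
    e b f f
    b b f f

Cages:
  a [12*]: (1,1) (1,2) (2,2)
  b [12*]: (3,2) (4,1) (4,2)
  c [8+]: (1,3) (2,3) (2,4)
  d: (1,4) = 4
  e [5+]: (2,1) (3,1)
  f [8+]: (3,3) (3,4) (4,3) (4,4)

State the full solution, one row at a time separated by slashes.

Cage d is a single given cell, leaving (1,4) = 4.
The only place for 2 in row 1 is (1,1).
The 3 cells of cage a must have product 12, which forces (1,2) = 3.
Row 1 already has 3, so (1,3) = 1.
Cage e needs two cells with sum 5; hence (2,1) = 1.
Cage a has product 12, so (2,2) = 2.
2 is placed in row 2, leaving (2,3) = 4.
Row 2 already has 1, so (2,4) = 3.
Column 1 now contains 2, leaving (3,1) = 4.
Row 3 now contains 4; hence (3,2) = 1.
Row 3 now contains 1, so (3,4) = 2.
4 is placed in column 1, leaving (4,1) = 3.
Column 2 now contains 1, which forces (4,2) = 4.
Row 4 now contains 3, so (4,3) = 2.
2 is placed in column 4, leaving (4,4) = 1.
2 is placed in row 3; hence (3,3) = 3.

2 3 1 4 / 1 2 4 3 / 4 1 3 2 / 3 4 2 1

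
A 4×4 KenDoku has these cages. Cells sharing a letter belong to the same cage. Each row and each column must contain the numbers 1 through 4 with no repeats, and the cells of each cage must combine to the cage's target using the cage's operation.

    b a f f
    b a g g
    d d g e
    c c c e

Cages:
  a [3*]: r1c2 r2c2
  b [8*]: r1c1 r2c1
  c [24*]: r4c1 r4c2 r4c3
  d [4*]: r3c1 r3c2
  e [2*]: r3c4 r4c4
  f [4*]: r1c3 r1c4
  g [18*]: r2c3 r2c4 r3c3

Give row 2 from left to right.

Cage g needs product 18, which forces r2c3 = 2.
Cage g has product 18, which forces r2c4 = 3.
Cage g has product 18; hence r3c3 = 3.
Column 3 now contains 3; hence r4c3 = 4.
Cage b needs two cells with product 8, which forces r1c1 = 2.
Cage a needs two cells with product 3; hence r1c2 = 3.
Column 3 now contains 4; hence r1c3 = 1.
Cage f needs two cells with product 4, leaving r1c4 = 4.
Row 2 already has 2, leaving r2c1 = 4.
3 is placed in row 2, leaving r2c2 = 1.
Column 1 now contains 4, leaving r3c1 = 1.
1 is placed in column 2; hence r3c2 = 4.
Row 3 already has 1, so r3c4 = 2.
Column 1 already has 2; hence r4c1 = 3.
Column 2 now contains 3, leaving r4c2 = 2.
Column 4 now contains 2, which forces r4c4 = 1.
Completed grid: 2 3 1 4 / 4 1 2 3 / 1 4 3 2 / 3 2 4 1.

4 1 2 3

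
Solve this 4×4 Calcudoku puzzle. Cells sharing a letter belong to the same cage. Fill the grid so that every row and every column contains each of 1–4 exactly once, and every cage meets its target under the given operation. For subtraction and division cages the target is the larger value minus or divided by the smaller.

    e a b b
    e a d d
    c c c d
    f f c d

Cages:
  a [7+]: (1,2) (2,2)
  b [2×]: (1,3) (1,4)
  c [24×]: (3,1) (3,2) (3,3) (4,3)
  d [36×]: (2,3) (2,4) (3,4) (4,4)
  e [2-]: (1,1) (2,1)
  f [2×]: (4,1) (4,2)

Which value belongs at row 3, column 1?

3

Cage d needs product 36, leaving (2,3) = 3.
The two cells of cage a must have sum 7, so (1,2) = 3.
Row 2 already has 3, leaving (2,2) = 4.
Row 2 now contains 4, leaving (2,4) = 1.
The two cells of cage e must have difference 2, which forces (1,1) = 4.
Cage b needs two cells with product 2; hence (1,3) = 1.
Column 4 already has 1, so (1,4) = 2.
Row 2 already has 1; hence (2,1) = 2.
Cage c needs product 24, which forces (3,1) = 3.
3 is placed in row 3, so (3,4) = 4.
Column 1 already has 2, so (4,1) = 1.
Row 4 already has 1, which forces (4,2) = 2.
Row 4 already has 2, leaving (4,3) = 4.
Column 4 now contains 4; hence (4,4) = 3.
Column 2 already has 2, leaving (3,2) = 1.
4 is placed in row 3, so (3,3) = 2.
The full grid is 4 3 1 2 / 2 4 3 1 / 3 1 2 4 / 1 2 4 3.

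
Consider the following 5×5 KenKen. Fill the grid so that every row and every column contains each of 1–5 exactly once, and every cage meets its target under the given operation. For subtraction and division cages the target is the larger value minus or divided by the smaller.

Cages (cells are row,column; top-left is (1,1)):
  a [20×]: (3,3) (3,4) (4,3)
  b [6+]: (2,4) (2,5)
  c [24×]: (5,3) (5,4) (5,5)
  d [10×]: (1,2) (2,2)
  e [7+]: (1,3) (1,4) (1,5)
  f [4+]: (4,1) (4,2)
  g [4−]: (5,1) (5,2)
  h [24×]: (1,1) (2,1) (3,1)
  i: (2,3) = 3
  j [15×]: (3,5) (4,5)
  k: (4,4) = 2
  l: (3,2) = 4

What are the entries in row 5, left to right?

5 1 2 3 4

Cage i is a single given cell, so (2,3) = 3.
L is a freebie, which forces (3,2) = 4.
K is a freebie, leaving (4,4) = 2.
Cage a has product 20; hence (4,3) = 4.
Column 3 already has 4, which forces (5,3) = 2.
Column 3 already has 2, so (1,3) = 1.
Cage e needs sum 7, so (1,4) = 4.
Cage e has sum 7, so (1,5) = 2.
Column 3 now contains 1, which forces (3,3) = 5.
Row 3 already has 5, so (3,4) = 1.
Row 3 already has 5, so (3,5) = 3.
3 is placed in column 5, which forces (4,5) = 5.
Column 4 already has 4, so (5,4) = 3.
3 is placed in column 5; hence (5,5) = 4.
2 is placed in row 1, so (1,1) = 3.
2 is placed in row 1; hence (1,2) = 5.
Cage h needs product 24, leaving (2,1) = 4.
The two cells of cage d must have product 10; hence (2,2) = 2.
Column 4 already has 1; hence (2,4) = 5.
Column 5 now contains 5, so (2,5) = 1.
Row 3 now contains 3, leaving (3,1) = 2.
Column 1 now contains 3; hence (4,1) = 1.
Row 4 now contains 1; hence (4,2) = 3.
Column 1 now contains 1; hence (5,1) = 5.
5 is placed in column 2, which forces (5,2) = 1.
The full grid is 3 5 1 4 2 / 4 2 3 5 1 / 2 4 5 1 3 / 1 3 4 2 5 / 5 1 2 3 4.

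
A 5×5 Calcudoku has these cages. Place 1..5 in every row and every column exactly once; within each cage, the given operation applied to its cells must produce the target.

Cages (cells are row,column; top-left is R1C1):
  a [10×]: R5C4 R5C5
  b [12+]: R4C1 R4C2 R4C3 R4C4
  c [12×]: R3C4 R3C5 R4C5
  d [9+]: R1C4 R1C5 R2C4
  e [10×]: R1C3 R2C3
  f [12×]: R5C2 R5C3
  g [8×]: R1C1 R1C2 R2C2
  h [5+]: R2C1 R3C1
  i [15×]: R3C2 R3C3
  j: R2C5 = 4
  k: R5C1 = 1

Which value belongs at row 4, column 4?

Cage j is a single given cell, leaving R2C5 = 4.
Cage k is a single given cell, which forces R5C1 = 1.
The only place for 1 in row 3 is R3C5.
The 3 cells of cage c must have product 12, which forces R3C4 = 4.
The 3 cells of cage c must have product 12, so R4C5 = 3.
The only place for 3 in row 1 is R1C4.
Cage d has sum 9, so R1C5 = 5.
The 3 cells of cage d must have sum 9, leaving R2C4 = 1.
Column 5 now contains 5, which forces R5C5 = 2.
The 3 cells of cage g must have product 8, so R1C1 = 4.
Cage g has product 8, leaving R1C2 = 1.
Row 1 already has 5, so R1C3 = 2.
Row 2 now contains 1, leaving R2C2 = 2.
Cage e needs two cells with product 10, which forces R2C3 = 5.
Column 3 already has 5, leaving R3C3 = 3.
Column 3 already has 3, so R5C3 = 4.
2 is placed in row 5, leaving R5C4 = 5.
Row 2 already has 2, so R2C1 = 3.
Row 3 already has 3; hence R3C1 = 2.
Row 3 already has 3, so R3C2 = 5.
Cage b needs sum 12, so R4C1 = 5.
Cage b has sum 12, leaving R4C2 = 4.
4 is placed in column 3, so R4C3 = 1.
Column 4 already has 5, leaving R4C4 = 2.
4 is placed in row 5, leaving R5C2 = 3.
The full grid is 4 1 2 3 5 / 3 2 5 1 4 / 2 5 3 4 1 / 5 4 1 2 3 / 1 3 4 5 2.

2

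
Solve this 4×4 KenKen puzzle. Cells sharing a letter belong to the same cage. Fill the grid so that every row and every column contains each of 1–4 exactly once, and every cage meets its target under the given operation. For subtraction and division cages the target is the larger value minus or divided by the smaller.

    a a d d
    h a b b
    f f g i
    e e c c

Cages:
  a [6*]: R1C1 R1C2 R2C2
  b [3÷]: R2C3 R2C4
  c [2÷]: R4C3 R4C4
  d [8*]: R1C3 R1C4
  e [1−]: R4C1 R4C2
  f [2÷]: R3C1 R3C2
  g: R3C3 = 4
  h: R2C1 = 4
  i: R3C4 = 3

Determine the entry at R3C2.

H is a freebie; hence R2C1 = 4.
Cage g is a single given cell; hence R3C3 = 4.
Cage i is given, so R3C4 = 3.
Column 3 already has 4, so R1C3 = 2.
Cage d needs two cells with product 8, so R1C4 = 4.
Cage b's pair has quotient 3; hence R2C3 = 3.
3 is placed in column 4, which forces R2C4 = 1.
2 is placed in column 3, so R4C3 = 1.
Column 4 now contains 1, so R4C4 = 2.
1 is placed in row 2, which forces R2C2 = 2.
2 is placed in column 2, leaving R3C2 = 1.
Row 4 already has 2, which forces R4C1 = 3.
Cage e's pair has difference 1, which forces R4C2 = 4.
Column 1 already has 3, so R1C1 = 1.
Column 2 now contains 1, so R1C2 = 3.
1 is placed in row 3, so R3C1 = 2.
The full grid is 1 3 2 4 / 4 2 3 1 / 2 1 4 3 / 3 4 1 2.

1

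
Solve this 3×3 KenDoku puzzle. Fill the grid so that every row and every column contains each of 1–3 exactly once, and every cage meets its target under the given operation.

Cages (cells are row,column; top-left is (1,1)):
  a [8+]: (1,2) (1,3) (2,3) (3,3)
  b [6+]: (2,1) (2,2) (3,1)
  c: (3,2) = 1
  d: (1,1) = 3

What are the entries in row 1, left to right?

3 2 1

D is a freebie, which forces (1,1) = 3.
Cage a needs sum 8; hence (1,2) = 2.
3 is placed in row 1, leaving (1,3) = 1.
Cage c is given, leaving (3,2) = 1.
Cage b needs sum 6; hence (2,1) = 1.
1 is placed in column 2, so (2,2) = 3.
Row 2 already has 3; hence (2,3) = 2.
Row 3 already has 1, so (3,1) = 2.
Column 3 now contains 2, which forces (3,3) = 3.
The full grid is 3 2 1 / 1 3 2 / 2 1 3.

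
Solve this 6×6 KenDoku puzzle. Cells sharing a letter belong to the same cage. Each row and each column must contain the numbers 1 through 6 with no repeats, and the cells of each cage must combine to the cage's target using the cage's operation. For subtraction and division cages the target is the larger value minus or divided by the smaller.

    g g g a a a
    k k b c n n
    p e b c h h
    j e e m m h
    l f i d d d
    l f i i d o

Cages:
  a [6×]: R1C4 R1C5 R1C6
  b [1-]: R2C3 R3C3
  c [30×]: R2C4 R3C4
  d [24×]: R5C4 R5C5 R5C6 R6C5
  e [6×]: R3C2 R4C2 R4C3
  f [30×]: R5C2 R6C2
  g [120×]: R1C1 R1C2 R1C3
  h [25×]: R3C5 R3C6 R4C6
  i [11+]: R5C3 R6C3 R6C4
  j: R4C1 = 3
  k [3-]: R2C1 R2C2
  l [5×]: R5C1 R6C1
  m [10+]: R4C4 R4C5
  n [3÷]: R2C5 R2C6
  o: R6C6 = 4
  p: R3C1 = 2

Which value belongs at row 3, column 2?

Cage p is given, which forces R3C1 = 2.
Cage h has product 25; hence R3C5 = 5.
The 3 cells of cage h must have product 25, leaving R3C6 = 1.
Cage j is a single given cell, so R4C1 = 3.
Cage h has product 25, which forces R4C6 = 5.
Cage o is given, so R6C6 = 4.
Cage c's pair has product 30; hence R2C4 = 5.
Row 3 already has 1; hence R3C2 = 3.
Row 3 now contains 5, so R3C4 = 6.
Column 4 now contains 6, leaving R4C4 = 4.
Row 4 already has 4, which forces R4C5 = 6.
Cage b's pair has difference 1, which forces R2C3 = 3.
Row 2 now contains 3, so R2C6 = 6.
Row 3 already has 6, leaving R3C3 = 4.
Cage n needs two cells with quotient 3; hence R2C5 = 2.
The 4 cells of cage d must have product 24, leaving R5C5 = 4.
The 3 cells of cage i must have sum 11, leaving R6C4 = 3.
Row 6 already has 3, leaving R6C5 = 1.
The 3 cells of cage a must have product 6, so R1C4 = 1.
1 is placed in column 5, leaving R1C5 = 3.
The 3 cells of cage a must have product 6, which forces R1C6 = 2.
Cage l needs two cells with product 5, leaving R5C1 = 1.
Cage d has product 24; hence R5C4 = 2.
Cage d needs product 24, which forces R5C6 = 3.
Row 6 now contains 1; hence R6C1 = 5.
Row 6 now contains 5, which forces R6C2 = 6.
Row 6 now contains 6, which forces R6C3 = 2.
Column 1 already has 1; hence R2C1 = 4.
Cage k's pair has difference 3, which forces R2C2 = 1.
Cage e has product 6, leaving R4C2 = 2.
Column 3 already has 2, which forces R4C3 = 1.
6 is placed in column 2, which forces R5C2 = 5.
Row 5 already has 2; hence R5C3 = 6.
Column 1 now contains 4, so R1C1 = 6.
Column 2 now contains 5, leaving R1C2 = 4.
6 is placed in column 3, leaving R1C3 = 5.
The full grid is 6 4 5 1 3 2 / 4 1 3 5 2 6 / 2 3 4 6 5 1 / 3 2 1 4 6 5 / 1 5 6 2 4 3 / 5 6 2 3 1 4.

3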